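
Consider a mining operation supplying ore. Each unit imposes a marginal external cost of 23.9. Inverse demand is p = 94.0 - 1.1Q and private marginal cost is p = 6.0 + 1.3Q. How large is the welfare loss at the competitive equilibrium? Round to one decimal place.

Market equilibrium (private): 6.0 + 1.3Q = 94.0 - 1.1Q → Q_m = 36.6667.
Social marginal cost = private MC + MEC = 29.9 + 1.3Q.
Set SMC = demand: 29.9 + 1.3Q = 94.0 - 1.1Q → Q* = 26.7083.
Height of the DWL triangle at Q_m is SMC(Q_m) − demand(Q_m) = MEC(Q_m) = 23.9000.
DWL = ½ × 9.9584 × 23.9000 = 119.0029.

DWL = 119.0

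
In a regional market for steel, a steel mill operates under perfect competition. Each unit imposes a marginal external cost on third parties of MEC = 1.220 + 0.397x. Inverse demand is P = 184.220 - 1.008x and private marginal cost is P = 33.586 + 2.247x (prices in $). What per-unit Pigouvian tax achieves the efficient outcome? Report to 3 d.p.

Social marginal cost = private MC + MEC = 34.806 + 2.644x.
Set SMC = demand: 34.806 + 2.644x = 184.220 - 1.008x → x* = 40.9129.
The Pigouvian tax equals MEC at x*: 1.220 + 0.397×40.9129 = 17.4624.

tax = $17.462 per unit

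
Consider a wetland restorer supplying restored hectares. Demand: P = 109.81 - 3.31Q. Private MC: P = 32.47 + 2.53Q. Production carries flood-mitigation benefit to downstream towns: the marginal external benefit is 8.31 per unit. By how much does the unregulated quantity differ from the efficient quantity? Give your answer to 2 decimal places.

Market equilibrium (private): 32.47 + 2.53Q = 109.81 - 3.31Q → Q_m = 13.2432.
Social marginal cost = private MC − MEB = 24.16 + 2.53Q.
Set SMC = demand: 24.16 + 2.53Q = 109.81 - 3.31Q → Q* = 14.6661.
Gap = |13.2432 − 14.6661| = 1.4229.

1.42 units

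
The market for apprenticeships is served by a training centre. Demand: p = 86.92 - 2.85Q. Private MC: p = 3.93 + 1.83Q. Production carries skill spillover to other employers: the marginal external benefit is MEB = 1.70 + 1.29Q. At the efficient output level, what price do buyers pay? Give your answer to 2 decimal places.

P = 15.72

Social marginal cost = private MC − MEB = 2.23 + 0.54Q.
Set SMC = demand: 2.23 + 0.54Q = 86.92 - 2.85Q → Q* = 24.9823.
Consumer price on the demand curve at Q*: 86.92 − 2.85×24.9823 = 15.7204.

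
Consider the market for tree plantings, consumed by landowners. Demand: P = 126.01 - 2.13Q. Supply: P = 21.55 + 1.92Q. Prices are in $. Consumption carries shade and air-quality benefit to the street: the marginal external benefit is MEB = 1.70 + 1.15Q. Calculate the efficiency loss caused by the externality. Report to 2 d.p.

Market equilibrium (private): 21.55 + 1.92Q = 126.01 - 2.13Q → Q_m = 25.7926.
Social marginal benefit = demand + MEB = 127.71 - 0.98Q.
Set SMB = MC: 127.71 - 0.98Q = 21.55 + 1.92Q → Q* = 36.6069.
The loss is the area between SMB and MC from Q* to Q_m; with linear curves that's a triangle of height MEB(Q_m).
DWL = ½ × 10.8143 × 31.3615 = 169.5763.

DWL = $169.58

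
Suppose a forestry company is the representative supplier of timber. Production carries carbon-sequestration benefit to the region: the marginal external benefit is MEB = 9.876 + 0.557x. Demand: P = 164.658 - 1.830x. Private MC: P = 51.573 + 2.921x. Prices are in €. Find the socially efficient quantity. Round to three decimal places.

Social marginal cost = private MC − MEB = 41.697 + 2.364x.
Set SMC = demand: 41.697 + 2.364x = 164.658 - 1.830x → x* = 29.3183.

x* = 29.318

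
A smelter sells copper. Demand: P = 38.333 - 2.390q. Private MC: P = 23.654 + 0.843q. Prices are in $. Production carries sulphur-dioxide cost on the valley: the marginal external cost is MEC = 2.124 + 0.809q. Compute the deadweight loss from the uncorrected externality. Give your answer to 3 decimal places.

Market equilibrium (private): 23.654 + 0.843q = 38.333 - 2.390q → q_m = 4.5404.
Social marginal cost = private MC + MEC = 25.778 + 1.652q.
Set SMC = demand: 25.778 + 1.652q = 38.333 - 2.390q → q* = 3.1061.
Between q* and q_m the wedge SMC − demand runs linearly from 0 to MEC(q_m), so the loss is a triangle.
DWL = ½ × 1.4343 × 5.7972 = 4.1575.

DWL = $4.157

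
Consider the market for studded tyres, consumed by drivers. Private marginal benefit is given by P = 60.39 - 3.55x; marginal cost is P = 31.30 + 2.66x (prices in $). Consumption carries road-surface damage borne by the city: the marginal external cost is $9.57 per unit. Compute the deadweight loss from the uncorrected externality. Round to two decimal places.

Market equilibrium (private): 31.30 + 2.66x = 60.39 - 3.55x → x_m = 4.6844.
Social marginal benefit = demand − MEC = 50.82 - 3.55x.
Set SMB = MC: 50.82 - 3.55x = 31.30 + 2.66x → x* = 3.1433.
The loss is the area between SMB and MC from x* to x_m; with linear curves that's a triangle of height MEC(x_m).
DWL = ½ × 1.5411 × 9.5700 = 7.3742.

DWL = $7.37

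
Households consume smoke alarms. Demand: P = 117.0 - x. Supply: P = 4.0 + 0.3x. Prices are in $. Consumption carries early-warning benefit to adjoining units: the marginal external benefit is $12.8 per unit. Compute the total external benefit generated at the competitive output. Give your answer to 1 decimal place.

$1112.6

Market equilibrium (private): 4.0 + 0.3x = 117.0 - x → x_m = 86.9231.
Total external benefit = MEB × x_m = 12.8 × 86.9231 = 1112.6157.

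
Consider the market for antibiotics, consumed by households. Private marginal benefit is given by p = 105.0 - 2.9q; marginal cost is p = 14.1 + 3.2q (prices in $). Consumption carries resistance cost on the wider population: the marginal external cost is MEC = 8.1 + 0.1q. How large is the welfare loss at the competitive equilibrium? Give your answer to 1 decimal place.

Market equilibrium (private): 14.1 + 3.2q = 105.0 - 2.9q → q_m = 14.9016.
Social marginal benefit = demand − MEC = 96.9 - 3.0q.
Set SMB = MC: 96.9 - 3.0q = 14.1 + 3.2q → q* = 13.3548.
Height of the DWL triangle at q_m is MC(q_m) − SMB(q_m) = MEC(q_m) = 9.5902.
DWL = ½ × 1.5468 × 9.5902 = 7.4171.

DWL = $7.4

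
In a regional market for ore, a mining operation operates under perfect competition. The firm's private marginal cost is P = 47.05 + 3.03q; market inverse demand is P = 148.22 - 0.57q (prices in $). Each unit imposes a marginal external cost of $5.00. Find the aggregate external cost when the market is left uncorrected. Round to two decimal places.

$140.51

Market equilibrium (private): 47.05 + 3.03q = 148.22 - 0.57q → q_m = 28.1028.
Total external cost = MEC × q_m = 5.00 × 28.1028 = 140.5140.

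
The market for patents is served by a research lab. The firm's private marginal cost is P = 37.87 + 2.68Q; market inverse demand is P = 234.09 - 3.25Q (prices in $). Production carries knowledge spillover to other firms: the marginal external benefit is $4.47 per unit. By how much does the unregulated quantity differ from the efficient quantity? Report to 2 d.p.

0.75 units

Market equilibrium (private): 37.87 + 2.68Q = 234.09 - 3.25Q → Q_m = 33.0894.
Social marginal cost = private MC − MEB = 33.40 + 2.68Q.
Set SMC = demand: 33.40 + 2.68Q = 234.09 - 3.25Q → Q* = 33.8432.
Gap = |33.0894 − 33.8432| = 0.7538.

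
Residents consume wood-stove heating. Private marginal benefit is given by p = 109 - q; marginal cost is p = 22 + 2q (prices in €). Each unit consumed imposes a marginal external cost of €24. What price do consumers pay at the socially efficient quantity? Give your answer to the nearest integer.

Social marginal benefit = demand − MEC = 85 - q.
Set SMB = MC: 85 - q = 22 + 2q → q* = 21.0000.
Consumer price on the demand curve at q*: 109 − 1×21.0000 = 88.0000.

P = €88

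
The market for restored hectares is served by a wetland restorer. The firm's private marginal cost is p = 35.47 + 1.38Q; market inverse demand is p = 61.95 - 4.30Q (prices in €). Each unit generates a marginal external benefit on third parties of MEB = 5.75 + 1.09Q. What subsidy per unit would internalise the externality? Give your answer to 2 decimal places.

subsidy = €13.40 per unit

Social marginal cost = private MC − MEB = 29.72 + 0.29Q.
Set SMC = demand: 29.72 + 0.29Q = 61.95 - 4.30Q → Q* = 7.0218.
The Pigouvian subsidy equals MEB at Q*: 5.75 + 1.09×7.0218 = 13.4038.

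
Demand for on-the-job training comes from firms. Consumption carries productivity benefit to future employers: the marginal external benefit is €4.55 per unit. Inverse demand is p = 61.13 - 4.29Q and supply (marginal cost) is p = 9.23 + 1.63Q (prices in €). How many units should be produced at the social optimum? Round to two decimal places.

Social marginal benefit = demand + MEB = 65.68 - 4.29Q.
Set SMB = MC: 65.68 - 4.29Q = 9.23 + 1.63Q → Q* = 9.5355.

Q* = 9.54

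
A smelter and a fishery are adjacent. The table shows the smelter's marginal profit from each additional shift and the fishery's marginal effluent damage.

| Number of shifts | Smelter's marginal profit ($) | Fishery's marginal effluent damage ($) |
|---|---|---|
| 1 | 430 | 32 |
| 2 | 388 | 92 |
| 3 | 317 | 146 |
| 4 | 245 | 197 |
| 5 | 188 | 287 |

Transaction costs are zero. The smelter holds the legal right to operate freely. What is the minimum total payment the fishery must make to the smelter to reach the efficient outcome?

$188

Left alone the smelter would choose level 5 (marginal profit stays positive).
Efficient level: k* = 4 (marginal profit ≥ marginal effluent damage through 4).
The fishery must at least cover the smelter's forgone profit from cutting 5→4: 188 = 188.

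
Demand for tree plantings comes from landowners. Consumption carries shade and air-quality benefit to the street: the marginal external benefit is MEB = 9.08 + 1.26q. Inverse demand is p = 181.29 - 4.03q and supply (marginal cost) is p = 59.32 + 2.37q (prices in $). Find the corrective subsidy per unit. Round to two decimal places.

subsidy = $41.21 per unit

Social marginal benefit = demand + MEB = 190.37 - 2.77q.
Set SMB = MC: 190.37 - 2.77q = 59.32 + 2.37q → q* = 25.4961.
The Pigouvian subsidy equals MEB at q*: 9.08 + 1.26×25.4961 = 41.2051.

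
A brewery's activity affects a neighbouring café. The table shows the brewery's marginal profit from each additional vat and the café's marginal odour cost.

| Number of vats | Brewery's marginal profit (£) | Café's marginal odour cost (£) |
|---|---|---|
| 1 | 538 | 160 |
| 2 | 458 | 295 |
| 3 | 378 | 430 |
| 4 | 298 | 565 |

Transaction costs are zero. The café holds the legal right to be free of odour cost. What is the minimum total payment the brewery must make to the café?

£455

Efficient level: marginal profit ≥ marginal odour cost through level 2, so k* = 2.
With the café holding the right, the brewery must at least compensate total damage at k*: 160 + 295 = 455.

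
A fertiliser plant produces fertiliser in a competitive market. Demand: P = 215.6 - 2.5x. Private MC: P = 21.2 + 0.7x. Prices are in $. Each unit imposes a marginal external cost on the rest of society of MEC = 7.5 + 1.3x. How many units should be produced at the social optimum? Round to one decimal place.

x* = 41.5

Social marginal cost = private MC + MEC = 28.7 + 2.0x.
Set SMC = demand: 28.7 + 2.0x = 215.6 - 2.5x → x* = 41.5333.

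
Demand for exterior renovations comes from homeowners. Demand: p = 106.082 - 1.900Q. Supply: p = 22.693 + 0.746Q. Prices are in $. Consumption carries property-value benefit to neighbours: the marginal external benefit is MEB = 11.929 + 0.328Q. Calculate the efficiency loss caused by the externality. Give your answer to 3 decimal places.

Market equilibrium (private): 22.693 + 0.746Q = 106.082 - 1.900Q → Q_m = 31.5151.
Social marginal benefit = demand + MEB = 118.011 - 1.572Q.
Set SMB = MC: 118.011 - 1.572Q = 22.693 + 0.746Q → Q* = 41.1208.
The welfare-loss triangle has base |Q_m − Q*| and height MEB(Q_m) (the vertical gap between SMB and MC is zero at Q* and MEB at Q_m).
DWL = ½ × 9.6057 × 22.2660 = 106.9403.

DWL = $106.940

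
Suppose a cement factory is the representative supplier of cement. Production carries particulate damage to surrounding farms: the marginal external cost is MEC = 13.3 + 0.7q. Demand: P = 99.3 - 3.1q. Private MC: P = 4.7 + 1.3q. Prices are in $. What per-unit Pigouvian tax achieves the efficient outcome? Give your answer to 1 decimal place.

tax = $24.5 per unit

Social marginal cost = private MC + MEC = 18.0 + 2.0q.
Set SMC = demand: 18.0 + 2.0q = 99.3 - 3.1q → q* = 15.9412.
The Pigouvian tax equals MEC at q*: 13.3 + 0.7×15.9412 = 24.4588.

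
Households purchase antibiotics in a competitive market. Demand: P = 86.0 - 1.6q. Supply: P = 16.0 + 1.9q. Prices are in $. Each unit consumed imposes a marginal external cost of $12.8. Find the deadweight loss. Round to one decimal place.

Market equilibrium (private): 16.0 + 1.9q = 86.0 - 1.6q → q_m = 20.0000.
Social marginal benefit = demand − MEC = 73.2 - 1.6q.
Set SMB = MC: 73.2 - 1.6q = 16.0 + 1.9q → q* = 16.3429.
Height of the DWL triangle at q_m is MC(q_m) − SMB(q_m) = MEC(q_m) = 12.8000.
DWL = ½ × 3.6571 × 12.8000 = 23.4054.

DWL = $23.4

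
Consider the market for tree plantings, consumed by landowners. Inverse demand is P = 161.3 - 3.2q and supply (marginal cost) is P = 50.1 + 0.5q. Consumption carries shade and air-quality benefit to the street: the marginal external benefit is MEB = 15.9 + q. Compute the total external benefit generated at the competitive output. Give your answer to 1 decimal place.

929.5

Market equilibrium (private): 50.1 + 0.5q = 161.3 - 3.2q → q_m = 30.0541.
Total external benefit = ∫₀^{q_m} (15.9 + 1.0q) dq = 15.9×30.0541 + ½×1.0×30.0541² = 929.4847.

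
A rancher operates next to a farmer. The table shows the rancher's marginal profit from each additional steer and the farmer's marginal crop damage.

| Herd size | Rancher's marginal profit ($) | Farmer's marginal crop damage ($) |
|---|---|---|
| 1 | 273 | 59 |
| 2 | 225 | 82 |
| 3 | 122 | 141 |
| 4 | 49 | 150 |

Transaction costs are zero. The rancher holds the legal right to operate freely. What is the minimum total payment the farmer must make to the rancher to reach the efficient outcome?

Left alone the rancher would choose level 4 (marginal profit stays positive).
Efficient level: k* = 2 (marginal profit ≥ marginal crop damage through 2).
The farmer must at least cover the rancher's forgone profit from cutting 4→2: 122 + 49 = 171.

$171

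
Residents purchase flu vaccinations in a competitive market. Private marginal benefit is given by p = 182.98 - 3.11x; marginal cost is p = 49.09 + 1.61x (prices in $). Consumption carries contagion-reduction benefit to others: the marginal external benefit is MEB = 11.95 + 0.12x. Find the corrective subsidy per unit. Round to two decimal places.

subsidy = $15.75 per unit

Social marginal benefit = demand + MEB = 194.93 - 2.99x.
Set SMB = MC: 194.93 - 2.99x = 49.09 + 1.61x → x* = 31.7043.
The Pigouvian subsidy equals MEB at x*: 11.95 + 0.12×31.7043 = 15.7545.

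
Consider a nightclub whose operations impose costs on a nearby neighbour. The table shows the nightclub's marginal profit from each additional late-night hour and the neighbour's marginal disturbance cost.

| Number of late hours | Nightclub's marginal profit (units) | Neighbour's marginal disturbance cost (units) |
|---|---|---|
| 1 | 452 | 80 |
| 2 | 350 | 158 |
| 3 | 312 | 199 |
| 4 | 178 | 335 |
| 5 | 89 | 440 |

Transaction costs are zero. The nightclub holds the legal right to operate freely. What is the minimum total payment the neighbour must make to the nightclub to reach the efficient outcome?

267

Left alone the nightclub would choose level 5 (marginal profit stays positive).
Efficient level: k* = 3 (marginal profit ≥ marginal disturbance cost through 3).
The neighbour must at least cover the nightclub's forgone profit from cutting 5→3: 178 + 89 = 267.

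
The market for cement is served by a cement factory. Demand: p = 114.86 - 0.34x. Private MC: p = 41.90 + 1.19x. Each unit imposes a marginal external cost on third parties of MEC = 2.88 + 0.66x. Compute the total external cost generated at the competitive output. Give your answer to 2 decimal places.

887.75

Market equilibrium (private): 41.90 + 1.19x = 114.86 - 0.34x → x_m = 47.6863.
Total external cost = ∫₀^{x_m} (2.88 + 0.66x) dx = 2.88×47.6863 + ½×0.66×47.6863² = 887.7510.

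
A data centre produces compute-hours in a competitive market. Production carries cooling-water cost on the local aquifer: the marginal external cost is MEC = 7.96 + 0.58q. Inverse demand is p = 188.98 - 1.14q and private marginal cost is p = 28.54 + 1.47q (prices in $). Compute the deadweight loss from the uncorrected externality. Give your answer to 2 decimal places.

Market equilibrium (private): 28.54 + 1.47q = 188.98 - 1.14q → q_m = 61.4713.
Social marginal cost = private MC + MEC = 36.50 + 2.05q.
Set SMC = demand: 36.50 + 2.05q = 188.98 - 1.14q → q* = 47.7994.
Height of the DWL triangle at q_m is SMC(q_m) − demand(q_m) = MEC(q_m) = 43.6133.
DWL = ½ × 13.6719 × 43.6133 = 298.1383.

DWL = $298.14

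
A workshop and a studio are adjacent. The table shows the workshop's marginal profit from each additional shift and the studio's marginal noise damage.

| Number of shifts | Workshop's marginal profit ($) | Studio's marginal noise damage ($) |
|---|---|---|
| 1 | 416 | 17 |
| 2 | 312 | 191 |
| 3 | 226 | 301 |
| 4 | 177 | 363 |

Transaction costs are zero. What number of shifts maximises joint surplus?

2

Bargaining reaches the level where marginal profit last exceeds marginal noise damage.
That holds through level 2 (312 ≥ 191) but not at 3 (226 < 301).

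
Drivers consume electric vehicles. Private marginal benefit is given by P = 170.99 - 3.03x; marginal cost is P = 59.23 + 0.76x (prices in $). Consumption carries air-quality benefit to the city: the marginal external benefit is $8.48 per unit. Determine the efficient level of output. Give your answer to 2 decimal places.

Social marginal benefit = demand + MEB = 179.47 - 3.03x.
Set SMB = MC: 179.47 - 3.03x = 59.23 + 0.76x → x* = 31.7256.

x* = 31.73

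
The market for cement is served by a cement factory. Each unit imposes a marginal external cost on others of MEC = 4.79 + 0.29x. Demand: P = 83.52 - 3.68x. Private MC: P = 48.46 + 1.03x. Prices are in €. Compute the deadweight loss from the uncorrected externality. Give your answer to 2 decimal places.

Market equilibrium (private): 48.46 + 1.03x = 83.52 - 3.68x → x_m = 7.4437.
Social marginal cost = private MC + MEC = 53.25 + 1.32x.
Set SMC = demand: 53.25 + 1.32x = 83.52 - 3.68x → x* = 6.0540.
Height of the DWL triangle at x_m is SMC(x_m) − demand(x_m) = MEC(x_m) = 6.9487.
DWL = ½ × 1.3897 × 6.9487 = 4.8283.

DWL = €4.83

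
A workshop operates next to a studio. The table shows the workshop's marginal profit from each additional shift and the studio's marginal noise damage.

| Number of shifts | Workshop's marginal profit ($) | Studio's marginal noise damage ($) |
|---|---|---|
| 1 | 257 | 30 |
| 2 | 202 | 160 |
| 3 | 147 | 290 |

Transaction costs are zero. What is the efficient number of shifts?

2

Bargaining reaches the level where marginal profit last exceeds marginal noise damage.
That holds through level 2 (202 ≥ 160) but not at 3 (147 < 290).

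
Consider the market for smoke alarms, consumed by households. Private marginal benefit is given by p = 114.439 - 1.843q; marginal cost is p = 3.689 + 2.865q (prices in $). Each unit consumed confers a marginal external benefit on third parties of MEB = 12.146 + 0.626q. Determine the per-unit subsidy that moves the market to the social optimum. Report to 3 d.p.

subsidy = $30.993 per unit

Social marginal benefit = demand + MEB = 126.585 - 1.217q.
Set SMB = MC: 126.585 - 1.217q = 3.689 + 2.865q → q* = 30.1068.
The Pigouvian subsidy equals MEB at q*: 12.146 + 0.626×30.1068 = 30.9929.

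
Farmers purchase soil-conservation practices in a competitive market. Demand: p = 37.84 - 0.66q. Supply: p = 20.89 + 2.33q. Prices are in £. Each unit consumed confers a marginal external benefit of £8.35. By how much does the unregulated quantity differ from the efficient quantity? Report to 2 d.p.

Market equilibrium (private): 20.89 + 2.33q = 37.84 - 0.66q → q_m = 5.6689.
Social marginal benefit = demand + MEB = 46.19 - 0.66q.
Set SMB = MC: 46.19 - 0.66q = 20.89 + 2.33q → q* = 8.4615.
Gap = |5.6689 − 8.4615| = 2.7926.

2.79 units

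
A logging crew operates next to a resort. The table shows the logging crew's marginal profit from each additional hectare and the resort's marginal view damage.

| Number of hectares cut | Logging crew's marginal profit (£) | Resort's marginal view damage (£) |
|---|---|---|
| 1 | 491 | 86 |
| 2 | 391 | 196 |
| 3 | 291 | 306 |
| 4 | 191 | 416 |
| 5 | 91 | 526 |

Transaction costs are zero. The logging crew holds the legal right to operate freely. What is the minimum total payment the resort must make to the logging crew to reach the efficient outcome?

Left alone the logging crew would choose level 5 (marginal profit stays positive).
Efficient level: k* = 2 (marginal profit ≥ marginal view damage through 2).
The resort must at least cover the logging crew's forgone profit from cutting 5→2: 291 + 191 + 91 = 573.

£573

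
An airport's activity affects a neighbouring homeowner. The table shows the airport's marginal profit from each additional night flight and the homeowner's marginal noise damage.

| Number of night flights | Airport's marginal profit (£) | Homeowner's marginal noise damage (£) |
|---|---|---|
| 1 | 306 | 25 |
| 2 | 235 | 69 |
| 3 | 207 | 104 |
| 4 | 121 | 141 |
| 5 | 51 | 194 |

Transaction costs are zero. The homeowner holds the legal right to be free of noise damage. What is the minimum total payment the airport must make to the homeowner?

Efficient level: marginal profit ≥ marginal noise damage through level 3, so k* = 3.
With the homeowner holding the right, the airport must at least compensate total damage at k*: 25 + 69 + 104 = 198.

£198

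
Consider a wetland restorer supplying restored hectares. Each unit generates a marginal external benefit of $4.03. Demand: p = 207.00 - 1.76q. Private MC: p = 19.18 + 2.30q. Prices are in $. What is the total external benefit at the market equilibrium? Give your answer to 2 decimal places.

$186.43

Market equilibrium (private): 19.18 + 2.30q = 207.00 - 1.76q → q_m = 46.2611.
Total external benefit = MEB × q_m = 4.03 × 46.2611 = 186.4322.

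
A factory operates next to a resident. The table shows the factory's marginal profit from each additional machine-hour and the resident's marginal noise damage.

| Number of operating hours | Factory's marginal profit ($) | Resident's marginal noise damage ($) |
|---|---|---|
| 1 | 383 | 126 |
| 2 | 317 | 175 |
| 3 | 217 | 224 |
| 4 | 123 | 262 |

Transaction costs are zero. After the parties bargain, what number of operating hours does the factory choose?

Bargaining reaches the level where marginal profit last exceeds marginal noise damage.
That holds through level 2 (317 ≥ 175) but not at 3 (217 < 224).

2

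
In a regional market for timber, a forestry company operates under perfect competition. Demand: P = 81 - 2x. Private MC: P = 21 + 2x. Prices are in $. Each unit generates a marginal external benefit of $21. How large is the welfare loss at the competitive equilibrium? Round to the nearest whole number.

DWL = $55

Market equilibrium (private): 21 + 2x = 81 - 2x → x_m = 15.0000.
Social marginal cost = private MC − MEB = 0 + 2x.
Set SMC = demand: 0 + 2x = 81 - 2x → x* = 20.2500.
The loss is the area between SMC and demand from x* to x_m; with linear curves that's a triangle of height MEB(x_m).
DWL = ½ × 5.2500 × 21.0000 = 55.1250.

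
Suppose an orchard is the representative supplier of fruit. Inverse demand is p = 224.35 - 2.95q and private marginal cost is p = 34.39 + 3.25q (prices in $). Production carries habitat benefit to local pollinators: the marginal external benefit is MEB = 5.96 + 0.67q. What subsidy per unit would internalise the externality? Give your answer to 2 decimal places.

subsidy = $29.70 per unit

Social marginal cost = private MC − MEB = 28.43 + 2.58q.
Set SMC = demand: 28.43 + 2.58q = 224.35 - 2.95q → q* = 35.4286.
The Pigouvian subsidy equals MEB at q*: 5.96 + 0.67×35.4286 = 29.6972.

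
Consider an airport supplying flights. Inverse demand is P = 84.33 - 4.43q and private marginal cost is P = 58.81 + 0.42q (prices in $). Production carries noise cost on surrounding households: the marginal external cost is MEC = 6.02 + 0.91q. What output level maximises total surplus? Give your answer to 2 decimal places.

Social marginal cost = private MC + MEC = 64.83 + 1.33q.
Set SMC = demand: 64.83 + 1.33q = 84.33 - 4.43q → q* = 3.3854.

q* = 3.39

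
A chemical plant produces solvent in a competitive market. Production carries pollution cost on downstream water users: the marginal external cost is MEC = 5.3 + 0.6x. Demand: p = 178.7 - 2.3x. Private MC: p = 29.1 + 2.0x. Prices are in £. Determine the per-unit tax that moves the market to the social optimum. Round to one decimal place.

tax = £23.0 per unit

Social marginal cost = private MC + MEC = 34.4 + 2.6x.
Set SMC = demand: 34.4 + 2.6x = 178.7 - 2.3x → x* = 29.4490.
The Pigouvian tax equals MEC at x*: 5.3 + 0.6×29.4490 = 22.9694.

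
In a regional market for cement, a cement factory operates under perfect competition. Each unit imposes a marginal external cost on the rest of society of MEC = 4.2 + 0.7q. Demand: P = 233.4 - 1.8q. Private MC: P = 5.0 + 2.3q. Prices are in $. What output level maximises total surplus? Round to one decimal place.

Social marginal cost = private MC + MEC = 9.2 + 3.0q.
Set SMC = demand: 9.2 + 3.0q = 233.4 - 1.8q → q* = 46.7083.

q* = 46.7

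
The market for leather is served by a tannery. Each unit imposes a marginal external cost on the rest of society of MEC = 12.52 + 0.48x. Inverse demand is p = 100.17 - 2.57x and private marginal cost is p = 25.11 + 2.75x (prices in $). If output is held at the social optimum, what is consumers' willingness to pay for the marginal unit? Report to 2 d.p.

Social marginal cost = private MC + MEC = 37.63 + 3.23x.
Set SMC = demand: 37.63 + 3.23x = 100.17 - 2.57x → x* = 10.7828.
Consumer price on the demand curve at x*: 100.17 − 2.57×10.7828 = 72.4582.

P = $72.46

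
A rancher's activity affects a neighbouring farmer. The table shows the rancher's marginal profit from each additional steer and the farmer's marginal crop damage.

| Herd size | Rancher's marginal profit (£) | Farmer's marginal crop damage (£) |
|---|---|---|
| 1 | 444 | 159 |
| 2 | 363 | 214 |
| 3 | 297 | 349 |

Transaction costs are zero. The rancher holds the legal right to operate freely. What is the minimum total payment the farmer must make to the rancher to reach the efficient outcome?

£297

Left alone the rancher would choose level 3 (marginal profit stays positive).
Efficient level: k* = 2 (marginal profit ≥ marginal crop damage through 2).
The farmer must at least cover the rancher's forgone profit from cutting 3→2: 297 = 297.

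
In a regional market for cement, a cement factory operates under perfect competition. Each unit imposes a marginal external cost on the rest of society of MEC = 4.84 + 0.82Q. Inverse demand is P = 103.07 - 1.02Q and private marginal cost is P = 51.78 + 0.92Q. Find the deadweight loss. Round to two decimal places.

DWL = 127.40

Market equilibrium (private): 51.78 + 0.92Q = 103.07 - 1.02Q → Q_m = 26.4381.
Social marginal cost = private MC + MEC = 56.62 + 1.74Q.
Set SMC = demand: 56.62 + 1.74Q = 103.07 - 1.02Q → Q* = 16.8297.
The loss is the area between SMC and demand from Q* to Q_m; with linear curves that's a triangle of height MEC(Q_m).
DWL = ½ × 9.6084 × 26.5193 = 127.4040.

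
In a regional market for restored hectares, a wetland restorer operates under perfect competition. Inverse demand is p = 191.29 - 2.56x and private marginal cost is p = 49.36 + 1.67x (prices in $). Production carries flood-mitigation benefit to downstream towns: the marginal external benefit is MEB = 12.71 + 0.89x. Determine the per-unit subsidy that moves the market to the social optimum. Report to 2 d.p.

Social marginal cost = private MC − MEB = 36.65 + 0.78x.
Set SMC = demand: 36.65 + 0.78x = 191.29 - 2.56x → x* = 46.2994.
The Pigouvian subsidy equals MEB at x*: 12.71 + 0.89×46.2994 = 53.9165.

subsidy = $53.92 per unit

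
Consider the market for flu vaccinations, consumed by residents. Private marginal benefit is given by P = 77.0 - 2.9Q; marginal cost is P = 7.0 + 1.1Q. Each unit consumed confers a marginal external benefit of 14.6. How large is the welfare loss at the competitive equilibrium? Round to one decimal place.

DWL = 26.6

Market equilibrium (private): 7.0 + 1.1Q = 77.0 - 2.9Q → Q_m = 17.5000.
Social marginal benefit = demand + MEB = 91.6 - 2.9Q.
Set SMB = MC: 91.6 - 2.9Q = 7.0 + 1.1Q → Q* = 21.1500.
Height of the DWL triangle at Q_m is SMB(Q_m) − MC(Q_m) = MEB(Q_m) = 14.6000.
DWL = ½ × 3.6500 × 14.6000 = 26.6450.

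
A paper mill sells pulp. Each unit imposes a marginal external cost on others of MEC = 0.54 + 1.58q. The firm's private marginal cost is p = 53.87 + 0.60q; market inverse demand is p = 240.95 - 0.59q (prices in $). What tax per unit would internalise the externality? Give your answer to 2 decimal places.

tax = $106.94 per unit

Social marginal cost = private MC + MEC = 54.41 + 2.18q.
Set SMC = demand: 54.41 + 2.18q = 240.95 - 0.59q → q* = 67.3430.
The Pigouvian tax equals MEC at q*: 0.54 + 1.58×67.3430 = 106.9419.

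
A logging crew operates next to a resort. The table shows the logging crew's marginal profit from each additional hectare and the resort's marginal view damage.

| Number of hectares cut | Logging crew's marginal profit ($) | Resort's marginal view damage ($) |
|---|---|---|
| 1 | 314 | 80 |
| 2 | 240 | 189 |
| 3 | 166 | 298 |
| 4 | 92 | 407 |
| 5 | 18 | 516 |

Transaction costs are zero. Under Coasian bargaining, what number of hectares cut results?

Bargaining reaches the level where marginal profit last exceeds marginal view damage.
That holds through level 2 (240 ≥ 189) but not at 3 (166 < 298).

2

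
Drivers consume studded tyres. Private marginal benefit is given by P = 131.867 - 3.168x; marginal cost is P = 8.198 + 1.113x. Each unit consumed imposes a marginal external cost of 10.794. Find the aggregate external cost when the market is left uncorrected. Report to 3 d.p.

311.816

Market equilibrium (private): 8.198 + 1.113x = 131.867 - 3.168x → x_m = 28.8879.
Total external cost = MEC × x_m = 10.794 × 28.8879 = 311.8160.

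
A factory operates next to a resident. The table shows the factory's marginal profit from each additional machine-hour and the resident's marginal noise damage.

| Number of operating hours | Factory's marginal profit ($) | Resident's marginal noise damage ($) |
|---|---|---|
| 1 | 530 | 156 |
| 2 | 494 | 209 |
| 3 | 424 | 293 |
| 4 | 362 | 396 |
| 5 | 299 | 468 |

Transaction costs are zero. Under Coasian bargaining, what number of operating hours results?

3

Bargaining reaches the level where marginal profit last exceeds marginal noise damage.
That holds through level 3 (424 ≥ 293) but not at 4 (362 < 396).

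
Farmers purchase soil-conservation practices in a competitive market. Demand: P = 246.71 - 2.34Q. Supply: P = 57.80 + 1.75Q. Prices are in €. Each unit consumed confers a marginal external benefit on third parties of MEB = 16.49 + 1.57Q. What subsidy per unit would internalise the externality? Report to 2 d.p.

subsidy = €144.46 per unit

Social marginal benefit = demand + MEB = 263.20 - 0.77Q.
Set SMB = MC: 263.20 - 0.77Q = 57.80 + 1.75Q → Q* = 81.5079.
The Pigouvian subsidy equals MEB at Q*: 16.49 + 1.57×81.5079 = 144.4574.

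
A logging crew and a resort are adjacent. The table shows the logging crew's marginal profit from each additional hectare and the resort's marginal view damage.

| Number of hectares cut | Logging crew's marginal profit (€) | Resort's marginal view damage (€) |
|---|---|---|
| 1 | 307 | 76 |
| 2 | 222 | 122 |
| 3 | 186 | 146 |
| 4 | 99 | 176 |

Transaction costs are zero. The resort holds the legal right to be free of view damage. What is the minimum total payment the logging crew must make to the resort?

Efficient level: marginal profit ≥ marginal view damage through level 3, so k* = 3.
With the resort holding the right, the logging crew must at least compensate total damage at k*: 76 + 122 + 146 = 344.

€344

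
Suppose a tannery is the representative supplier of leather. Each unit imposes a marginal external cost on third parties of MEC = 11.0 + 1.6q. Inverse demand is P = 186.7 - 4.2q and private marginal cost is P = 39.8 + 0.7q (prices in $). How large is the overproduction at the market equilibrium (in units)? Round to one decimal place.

Market equilibrium (private): 39.8 + 0.7q = 186.7 - 4.2q → q_m = 29.9796.
Social marginal cost = private MC + MEC = 50.8 + 2.3q.
Set SMC = demand: 50.8 + 2.3q = 186.7 - 4.2q → q* = 20.9077.
Gap = |29.9796 − 20.9077| = 9.0719.

9.1 units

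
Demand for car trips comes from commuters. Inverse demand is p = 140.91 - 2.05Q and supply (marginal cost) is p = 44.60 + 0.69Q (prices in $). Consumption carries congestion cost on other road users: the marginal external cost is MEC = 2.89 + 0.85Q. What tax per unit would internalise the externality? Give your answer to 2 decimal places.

Social marginal benefit = demand − MEC = 138.02 - 2.90Q.
Set SMB = MC: 138.02 - 2.90Q = 44.60 + 0.69Q → Q* = 26.0223.
The Pigouvian tax equals MEC at Q*: 2.89 + 0.85×26.0223 = 25.0090.

tax = $25.01 per unit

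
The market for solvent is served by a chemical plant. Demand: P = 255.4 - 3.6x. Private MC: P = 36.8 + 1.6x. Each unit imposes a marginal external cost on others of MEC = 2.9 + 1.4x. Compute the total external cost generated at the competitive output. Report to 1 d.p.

1359.0

Market equilibrium (private): 36.8 + 1.6x = 255.4 - 3.6x → x_m = 42.0385.
Total external cost = ∫₀^{x_m} (2.9 + 1.4x) dx = 2.9×42.0385 + ½×1.4×42.0385² = 1358.9765.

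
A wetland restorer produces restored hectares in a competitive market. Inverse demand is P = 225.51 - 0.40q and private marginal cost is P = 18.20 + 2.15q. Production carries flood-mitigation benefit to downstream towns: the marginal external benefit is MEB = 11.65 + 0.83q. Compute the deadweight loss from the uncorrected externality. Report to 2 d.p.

Market equilibrium (private): 18.20 + 2.15q = 225.51 - 0.40q → q_m = 81.2980.
Social marginal cost = private MC − MEB = 6.55 + 1.32q.
Set SMC = demand: 6.55 + 1.32q = 225.51 - 0.40q → q* = 127.3023.
Between q* and q_m the wedge demand − SMC runs linearly from 0 to MEB(q_m), so the loss is a triangle.
DWL = ½ × 46.0043 × 79.1274 = 1820.1003.

DWL = 1820.10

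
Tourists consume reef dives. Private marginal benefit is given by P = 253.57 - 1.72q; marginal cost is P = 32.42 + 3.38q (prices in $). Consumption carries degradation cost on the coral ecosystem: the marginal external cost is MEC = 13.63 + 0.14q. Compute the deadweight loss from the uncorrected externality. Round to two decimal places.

DWL = $37.03

Market equilibrium (private): 32.42 + 3.38q = 253.57 - 1.72q → q_m = 43.3627.
Social marginal benefit = demand − MEC = 239.94 - 1.86q.
Set SMB = MC: 239.94 - 1.86q = 32.42 + 3.38q → q* = 39.6031.
Between q* and q_m the wedge MC − SMB runs linearly from 0 to MEC(q_m), so the loss is a triangle.
DWL = ½ × 3.7596 × 19.7008 = 37.0336.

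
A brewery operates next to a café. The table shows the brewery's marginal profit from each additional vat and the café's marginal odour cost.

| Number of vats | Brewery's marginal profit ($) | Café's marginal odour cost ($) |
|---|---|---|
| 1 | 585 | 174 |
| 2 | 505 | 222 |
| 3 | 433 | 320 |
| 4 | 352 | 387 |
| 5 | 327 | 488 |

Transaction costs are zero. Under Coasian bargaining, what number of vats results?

3

Bargaining reaches the level where marginal profit last exceeds marginal odour cost.
That holds through level 3 (433 ≥ 320) but not at 4 (352 < 387).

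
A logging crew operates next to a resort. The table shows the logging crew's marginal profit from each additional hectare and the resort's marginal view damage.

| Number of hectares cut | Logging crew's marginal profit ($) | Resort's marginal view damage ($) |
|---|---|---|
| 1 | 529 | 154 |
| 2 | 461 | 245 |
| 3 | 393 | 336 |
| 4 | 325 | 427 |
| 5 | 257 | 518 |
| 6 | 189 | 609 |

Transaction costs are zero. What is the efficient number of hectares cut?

3

Bargaining reaches the level where marginal profit last exceeds marginal view damage.
That holds through level 3 (393 ≥ 336) but not at 4 (325 < 427).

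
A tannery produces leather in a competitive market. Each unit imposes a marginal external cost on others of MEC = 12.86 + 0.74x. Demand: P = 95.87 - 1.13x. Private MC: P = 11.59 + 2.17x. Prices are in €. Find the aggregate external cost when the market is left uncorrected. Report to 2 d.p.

Market equilibrium (private): 11.59 + 2.17x = 95.87 - 1.13x → x_m = 25.5394.
Total external cost = ∫₀^{x_m} (12.86 + 0.74x) dx = 12.86×25.5394 + ½×0.74×25.5394² = 569.7732.

€569.77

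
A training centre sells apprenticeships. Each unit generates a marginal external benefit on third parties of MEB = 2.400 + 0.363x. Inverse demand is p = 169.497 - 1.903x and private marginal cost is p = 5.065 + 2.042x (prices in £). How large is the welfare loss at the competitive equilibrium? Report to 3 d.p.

DWL = £42.896

Market equilibrium (private): 5.065 + 2.042x = 169.497 - 1.903x → x_m = 41.6811.
Social marginal cost = private MC − MEB = 2.665 + 1.679x.
Set SMC = demand: 2.665 + 1.679x = 169.497 - 1.903x → x* = 46.5751.
Height of the DWL triangle at x_m is demand(x_m) − SMC(x_m) = MEB(x_m) = 17.5302.
DWL = ½ × 4.8940 × 17.5302 = 42.8964.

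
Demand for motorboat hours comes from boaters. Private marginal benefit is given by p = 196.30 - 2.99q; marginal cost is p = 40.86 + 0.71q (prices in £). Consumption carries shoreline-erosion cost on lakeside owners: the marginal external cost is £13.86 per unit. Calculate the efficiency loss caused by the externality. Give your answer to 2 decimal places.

DWL = £25.96

Market equilibrium (private): 40.86 + 0.71q = 196.30 - 2.99q → q_m = 42.0108.
Social marginal benefit = demand − MEC = 182.44 - 2.99q.
Set SMB = MC: 182.44 - 2.99q = 40.86 + 0.71q → q* = 38.2649.
Between q* and q_m the wedge MC − SMB runs linearly from 0 to MEC(q_m), so the loss is a triangle.
DWL = ½ × 3.7459 × 13.8600 = 25.9591.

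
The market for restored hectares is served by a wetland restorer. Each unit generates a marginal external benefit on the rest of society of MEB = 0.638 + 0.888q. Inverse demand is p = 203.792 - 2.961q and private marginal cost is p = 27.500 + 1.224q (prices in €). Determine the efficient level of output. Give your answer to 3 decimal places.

q* = 53.664

Social marginal cost = private MC − MEB = 26.862 + 0.336q.
Set SMC = demand: 26.862 + 0.336q = 203.792 - 2.961q → q* = 53.6639.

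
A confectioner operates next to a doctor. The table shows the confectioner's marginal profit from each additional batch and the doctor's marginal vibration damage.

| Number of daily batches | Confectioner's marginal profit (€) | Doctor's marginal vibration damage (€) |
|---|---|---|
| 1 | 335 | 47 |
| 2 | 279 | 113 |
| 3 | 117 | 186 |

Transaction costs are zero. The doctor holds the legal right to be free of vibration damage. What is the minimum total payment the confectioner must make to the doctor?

Efficient level: marginal profit ≥ marginal vibration damage through level 2, so k* = 2.
With the doctor holding the right, the confectioner must at least compensate total damage at k*: 47 + 113 = 160.

€160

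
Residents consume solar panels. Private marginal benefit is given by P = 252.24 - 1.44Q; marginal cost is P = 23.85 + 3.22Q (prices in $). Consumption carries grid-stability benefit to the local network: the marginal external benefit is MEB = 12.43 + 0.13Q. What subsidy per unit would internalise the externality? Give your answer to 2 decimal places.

Social marginal benefit = demand + MEB = 264.67 - 1.31Q.
Set SMB = MC: 264.67 - 1.31Q = 23.85 + 3.22Q → Q* = 53.1611.
The Pigouvian subsidy equals MEB at Q*: 12.43 + 0.13×53.1611 = 19.3409.

subsidy = $19.34 per unit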